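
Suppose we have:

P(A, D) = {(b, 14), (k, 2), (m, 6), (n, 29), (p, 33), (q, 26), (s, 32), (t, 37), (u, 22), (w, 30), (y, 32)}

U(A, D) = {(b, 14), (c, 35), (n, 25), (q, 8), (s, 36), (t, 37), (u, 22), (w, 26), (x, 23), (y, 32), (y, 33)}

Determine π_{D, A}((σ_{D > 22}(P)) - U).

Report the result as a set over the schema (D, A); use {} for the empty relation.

{(26, q), (29, n), (30, w), (32, s), (33, p)}

Apply σ_{D > 22}; surviving tuples: {(n, 29), (p, 33), (q, 26), (s, 32), (t, 37), (w, 30), (y, 32)}
Taking the difference: {(n, 29), (p, 33), (q, 26), (s, 32), (w, 30)}
Projecting to D, A: {(26, q), (29, n), (30, w), (32, s), (33, p)}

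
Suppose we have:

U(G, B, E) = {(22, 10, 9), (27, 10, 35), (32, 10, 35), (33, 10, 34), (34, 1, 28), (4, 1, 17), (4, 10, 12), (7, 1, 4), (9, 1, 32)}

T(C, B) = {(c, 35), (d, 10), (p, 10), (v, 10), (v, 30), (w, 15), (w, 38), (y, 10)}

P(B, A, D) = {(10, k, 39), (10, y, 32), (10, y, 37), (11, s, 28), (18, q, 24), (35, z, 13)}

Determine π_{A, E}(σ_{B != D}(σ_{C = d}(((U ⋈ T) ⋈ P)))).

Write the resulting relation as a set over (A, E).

{(k, 12), (k, 34), (k, 35), (k, 9), (y, 12), (y, 34), (y, 35), (y, 9)}

Joining U and T on B yields {(22, 10, 9, d), (22, 10, 9, p), (22, 10, 9, v), (22, 10, 9, y), (27, 10, 35, d), (27, 10, 35, p), (27, 10, 35, v), (27, 10, 35, y), (32, 10, 35, d), (32, 10, 35, p), (32, 10, 35, v), (32, 10, 35, y), (33, 10, 34, d), (33, 10, 34, p), (33, 10, 34, v), (33, 10, 34, y), (4, 10, 12, d), (4, 10, 12, p), (4, 10, 12, v), (4, 10, 12, y)}.
Joining (U ⋈ T) and P on B yields {(22, 10, 9, d, k, 39), (22, 10, 9, d, y, 32), (22, 10, 9, d, y, 37), (22, 10, 9, p, k, 39), (22, 10, 9, p, y, 32), (22, 10, 9, p, y, 37), (22, 10, 9, v, k, 39), (22, 10, 9, v, y, 32), (22, 10, 9, v, y, 37), (22, 10, 9, y, k, 39), (22, 10, 9, y, y, 32), (22, 10, 9, y, y, 37), (27, 10, 35, d, k, 39), (27, 10, 35, d, y, 32), (27, 10, 35, d, y, 37), (27, 10, 35, p, k, 39), (27, 10, 35, p, y, 32), (27, 10, 35, p, y, 37), (27, 10, 35, v, k, 39), (27, 10, 35, v, y, 32), (27, 10, 35, v, y, 37), (27, 10, 35, y, k, 39), (27, 10, 35, y, y, 32), (27, 10, 35, y, y, 37), (32, 10, 35, d, k, 39), (32, 10, 35, d, y, 32), (32, 10, 35, d, y, 37), (32, 10, 35, p, k, 39), (32, 10, 35, p, y, 32), (32, 10, 35, p, y, 37), (32, 10, 35, v, k, 39), (32, 10, 35, v, y, 32), (32, 10, 35, v, y, 37), (32, 10, 35, y, k, 39), (32, 10, 35, y, y, 32), (32, 10, 35, y, y, 37), (33, 10, 34, d, k, 39), (33, 10, 34, d, y, 32), (33, 10, 34, d, y, 37), (33, 10, 34, p, k, 39), (33, 10, 34, p, y, 32), (33, 10, 34, p, y, 37), (33, 10, 34, v, k, 39), (33, 10, 34, v, y, 32), (33, 10, 34, v, y, 37), (33, 10, 34, y, k, 39), (33, 10, 34, y, y, 32), (33, 10, 34, y, y, 37), (4, 10, 12, d, k, 39), (4, 10, 12, d, y, 32), (4, 10, 12, d, y, 37), (4, 10, 12, p, k, 39), (4, 10, 12, p, y, 32), (4, 10, 12, p, y, 37), (4, 10, 12, v, k, 39), (4, 10, 12, v, y, 32), (4, 10, 12, v, y, 37), (4, 10, 12, y, k, 39), (4, 10, 12, y, y, 32), (4, 10, 12, y, y, 37)}.
σ[C = d]: keep tuples satisfying C = d → {(22, 10, 9, d, k, 39), (22, 10, 9, d, y, 32), (22, 10, 9, d, y, 37), (27, 10, 35, d, k, 39), (27, 10, 35, d, y, 32), (27, 10, 35, d, y, 37), (32, 10, 35, d, k, 39), (32, 10, 35, d, y, 32), (32, 10, 35, d, y, 37), (33, 10, 34, d, k, 39), (33, 10, 34, d, y, 32), (33, 10, 34, d, y, 37), (4, 10, 12, d, k, 39), (4, 10, 12, d, y, 32), (4, 10, 12, d, y, 37)}
σ[B != D]: keep tuples satisfying B != D → {(22, 10, 9, d, k, 39), (22, 10, 9, d, y, 32), (22, 10, 9, d, y, 37), (27, 10, 35, d, k, 39), (27, 10, 35, d, y, 32), (27, 10, 35, d, y, 37), (32, 10, 35, d, k, 39), (32, 10, 35, d, y, 32), (32, 10, 35, d, y, 37), (33, 10, 34, d, k, 39), (33, 10, 34, d, y, 32), (33, 10, 34, d, y, 37), (4, 10, 12, d, k, 39), (4, 10, 12, d, y, 32), (4, 10, 12, d, y, 37)}
Projecting to A, E (7 duplicate(s) eliminated): {(k, 12), (k, 34), (k, 35), (k, 9), (y, 12), (y, 34), (y, 35), (y, 9)}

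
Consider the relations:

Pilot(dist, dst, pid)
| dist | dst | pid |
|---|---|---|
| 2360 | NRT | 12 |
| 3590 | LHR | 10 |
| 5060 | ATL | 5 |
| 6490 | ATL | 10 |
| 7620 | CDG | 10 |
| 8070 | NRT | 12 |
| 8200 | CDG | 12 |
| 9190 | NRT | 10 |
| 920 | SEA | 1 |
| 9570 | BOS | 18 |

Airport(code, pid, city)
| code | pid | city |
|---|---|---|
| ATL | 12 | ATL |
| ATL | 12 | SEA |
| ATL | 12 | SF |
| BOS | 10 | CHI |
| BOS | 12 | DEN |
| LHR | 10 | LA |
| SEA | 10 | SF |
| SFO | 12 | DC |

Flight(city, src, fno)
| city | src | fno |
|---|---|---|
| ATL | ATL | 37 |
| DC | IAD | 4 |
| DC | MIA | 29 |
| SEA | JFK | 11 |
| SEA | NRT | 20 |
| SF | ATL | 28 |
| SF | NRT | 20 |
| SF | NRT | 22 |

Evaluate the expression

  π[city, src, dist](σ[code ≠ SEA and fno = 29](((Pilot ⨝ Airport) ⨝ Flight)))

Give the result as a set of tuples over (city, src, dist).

Joining Pilot and Airport on pid yields {(2360, NRT, 12, ATL, ATL), (2360, NRT, 12, ATL, SEA), (2360, NRT, 12, ATL, SF), (2360, NRT, 12, BOS, DEN), (2360, NRT, 12, SFO, DC), (3590, LHR, 10, BOS, CHI), (3590, LHR, 10, LHR, LA), (3590, LHR, 10, SEA, SF), (6490, ATL, 10, BOS, CHI), (6490, ATL, 10, LHR, LA), (6490, ATL, 10, SEA, SF), (7620, CDG, 10, BOS, CHI), (7620, CDG, 10, LHR, LA), (7620, CDG, 10, SEA, SF), (8070, NRT, 12, ATL, ATL), (8070, NRT, 12, ATL, SEA), (8070, NRT, 12, ATL, SF), (8070, NRT, 12, BOS, DEN), (8070, NRT, 12, SFO, DC), (8200, CDG, 12, ATL, ATL), (8200, CDG, 12, ATL, SEA), (8200, CDG, 12, ATL, SF), (8200, CDG, 12, BOS, DEN), (8200, CDG, 12, SFO, DC), (9190, NRT, 10, BOS, CHI), (9190, NRT, 10, LHR, LA), (9190, NRT, 10, SEA, SF)}.
Joining (Pilot ⨝ Airport) and Flight on city yields {(2360, NRT, 12, ATL, ATL, ATL, 37), (2360, NRT, 12, ATL, SEA, JFK, 11), (2360, NRT, 12, ATL, SEA, NRT, 20), (2360, NRT, 12, ATL, SF, ATL, 28), (2360, NRT, 12, ATL, SF, NRT, 20), (2360, NRT, 12, ATL, SF, NRT, 22), (2360, NRT, 12, SFO, DC, IAD, 4), (2360, NRT, 12, SFO, DC, MIA, 29), (3590, LHR, 10, SEA, SF, ATL, 28), (3590, LHR, 10, SEA, SF, NRT, 20), (3590, LHR, 10, SEA, SF, NRT, 22), (6490, ATL, 10, SEA, SF, ATL, 28), (6490, ATL, 10, SEA, SF, NRT, 20), (6490, ATL, 10, SEA, SF, NRT, 22), (7620, CDG, 10, SEA, SF, ATL, 28), (7620, CDG, 10, SEA, SF, NRT, 20), (7620, CDG, 10, SEA, SF, NRT, 22), (8070, NRT, 12, ATL, ATL, ATL, 37), (8070, NRT, 12, ATL, SEA, JFK, 11), (8070, NRT, 12, ATL, SEA, NRT, 20), (8070, NRT, 12, ATL, SF, ATL, 28), (8070, NRT, 12, ATL, SF, NRT, 20), (8070, NRT, 12, ATL, SF, NRT, 22), (8070, NRT, 12, SFO, DC, IAD, 4), (8070, NRT, 12, SFO, DC, MIA, 29), (8200, CDG, 12, ATL, ATL, ATL, 37), (8200, CDG, 12, ATL, SEA, JFK, 11), (8200, CDG, 12, ATL, SEA, NRT, 20), (8200, CDG, 12, ATL, SF, ATL, 28), (8200, CDG, 12, ATL, SF, NRT, 20), (8200, CDG, 12, ATL, SF, NRT, 22), (8200, CDG, 12, SFO, DC, IAD, 4), (8200, CDG, 12, SFO, DC, MIA, 29), (9190, NRT, 10, SEA, SF, ATL, 28), (9190, NRT, 10, SEA, SF, NRT, 20), (9190, NRT, 10, SEA, SF, NRT, 22)}.
Apply σ_{code ≠ SEA and fno = 29}; surviving tuples: {(2360, NRT, 12, SFO, DC, MIA, 29), (8070, NRT, 12, SFO, DC, MIA, 29), (8200, CDG, 12, SFO, DC, MIA, 29)}
π[city, src, dist]: project onto (city, src, dist) → {(DC, MIA, 2360), (DC, MIA, 8070), (DC, MIA, 8200)}

{(DC, MIA, 2360), (DC, MIA, 8070), (DC, MIA, 8200)}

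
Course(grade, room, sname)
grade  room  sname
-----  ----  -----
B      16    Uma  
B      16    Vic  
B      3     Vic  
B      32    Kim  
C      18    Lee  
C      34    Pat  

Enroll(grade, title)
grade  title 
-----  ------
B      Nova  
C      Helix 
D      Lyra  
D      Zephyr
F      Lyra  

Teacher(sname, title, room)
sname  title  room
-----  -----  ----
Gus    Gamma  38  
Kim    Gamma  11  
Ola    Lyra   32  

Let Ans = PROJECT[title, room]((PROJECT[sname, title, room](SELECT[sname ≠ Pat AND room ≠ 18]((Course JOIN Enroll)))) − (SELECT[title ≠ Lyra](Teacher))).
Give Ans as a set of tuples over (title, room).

Course ⋈ Enroll (natural join on grade): {(B, 16, Uma, Nova), (B, 16, Vic, Nova), (B, 3, Vic, Nova), (B, 32, Kim, Nova), (C, 18, Lee, Helix), (C, 34, Pat, Helix)}
Apply σ_{sname ≠ Pat AND room ≠ 18}; surviving tuples: {(B, 16, Uma, Nova), (B, 16, Vic, Nova), (B, 3, Vic, Nova), (B, 32, Kim, Nova)}
Keep only column(s) sname, title, room: {(Kim, Nova, 32), (Uma, Nova, 16), (Vic, Nova, 16), (Vic, Nova, 3)}
Apply σ_{title ≠ Lyra}; surviving tuples: {(Gus, Gamma, 38), (Kim, Gamma, 11)}
Difference: {(Kim, Nova, 32), (Uma, Nova, 16), (Vic, Nova, 16), (Vic, Nova, 3)} with {(Gus, Gamma, 38), (Kim, Gamma, 11)} → {(Kim, Nova, 32), (Uma, Nova, 16), (Vic, Nova, 16), (Vic, Nova, 3)}
Keep only column(s) title, room (1 duplicate(s) eliminated): {(Nova, 16), (Nova, 3), (Nova, 32)}

{(Nova, 16), (Nova, 3), (Nova, 32)}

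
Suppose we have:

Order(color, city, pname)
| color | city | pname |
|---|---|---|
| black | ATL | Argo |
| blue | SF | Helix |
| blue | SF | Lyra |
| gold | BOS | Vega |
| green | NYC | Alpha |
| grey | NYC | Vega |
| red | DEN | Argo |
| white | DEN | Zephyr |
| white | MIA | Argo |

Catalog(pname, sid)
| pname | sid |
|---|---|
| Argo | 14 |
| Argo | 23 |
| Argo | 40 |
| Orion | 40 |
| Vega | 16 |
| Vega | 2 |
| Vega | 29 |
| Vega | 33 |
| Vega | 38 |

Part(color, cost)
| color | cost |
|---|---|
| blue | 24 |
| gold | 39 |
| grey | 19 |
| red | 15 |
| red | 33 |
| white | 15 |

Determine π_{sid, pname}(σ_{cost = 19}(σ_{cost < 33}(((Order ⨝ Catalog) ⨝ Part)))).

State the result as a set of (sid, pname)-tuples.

{(16, Vega), (2, Vega), (29, Vega), (33, Vega), (38, Vega)}

Joining Order and Catalog on pname yields {(black, ATL, Argo, 14), (black, ATL, Argo, 23), (black, ATL, Argo, 40), (gold, BOS, Vega, 16), (gold, BOS, Vega, 2), (gold, BOS, Vega, 29), (gold, BOS, Vega, 33), (gold, BOS, Vega, 38), (grey, NYC, Vega, 16), (grey, NYC, Vega, 2), (grey, NYC, Vega, 29), (grey, NYC, Vega, 33), (grey, NYC, Vega, 38), (red, DEN, Argo, 14), (red, DEN, Argo, 23), (red, DEN, Argo, 40), (white, MIA, Argo, 14), (white, MIA, Argo, 23), (white, MIA, Argo, 40)}.
Joining (Order ⨝ Catalog) and Part on color yields {(gold, BOS, Vega, 16, 39), (gold, BOS, Vega, 2, 39), (gold, BOS, Vega, 29, 39), (gold, BOS, Vega, 33, 39), (gold, BOS, Vega, 38, 39), (grey, NYC, Vega, 16, 19), (grey, NYC, Vega, 2, 19), (grey, NYC, Vega, 29, 19), (grey, NYC, Vega, 33, 19), (grey, NYC, Vega, 38, 19), (red, DEN, Argo, 14, 15), (red, DEN, Argo, 14, 33), (red, DEN, Argo, 23, 15), (red, DEN, Argo, 23, 33), (red, DEN, Argo, 40, 15), (red, DEN, Argo, 40, 33), (white, MIA, Argo, 14, 15), (white, MIA, Argo, 23, 15), (white, MIA, Argo, 40, 15)}.
Apply σ_{cost < 33}; surviving tuples: {(grey, NYC, Vega, 16, 19), (grey, NYC, Vega, 2, 19), (grey, NYC, Vega, 29, 19), (grey, NYC, Vega, 33, 19), (grey, NYC, Vega, 38, 19), (red, DEN, Argo, 14, 15), (red, DEN, Argo, 23, 15), (red, DEN, Argo, 40, 15), (white, MIA, Argo, 14, 15), (white, MIA, Argo, 23, 15), (white, MIA, Argo, 40, 15)}
Apply σ_{cost = 19}; surviving tuples: {(grey, NYC, Vega, 16, 19), (grey, NYC, Vega, 2, 19), (grey, NYC, Vega, 29, 19), (grey, NYC, Vega, 33, 19), (grey, NYC, Vega, 38, 19)}
π[sid, pname]: project onto (sid, pname) → {(16, Vega), (2, Vega), (29, Vega), (33, Vega), (38, Vega)}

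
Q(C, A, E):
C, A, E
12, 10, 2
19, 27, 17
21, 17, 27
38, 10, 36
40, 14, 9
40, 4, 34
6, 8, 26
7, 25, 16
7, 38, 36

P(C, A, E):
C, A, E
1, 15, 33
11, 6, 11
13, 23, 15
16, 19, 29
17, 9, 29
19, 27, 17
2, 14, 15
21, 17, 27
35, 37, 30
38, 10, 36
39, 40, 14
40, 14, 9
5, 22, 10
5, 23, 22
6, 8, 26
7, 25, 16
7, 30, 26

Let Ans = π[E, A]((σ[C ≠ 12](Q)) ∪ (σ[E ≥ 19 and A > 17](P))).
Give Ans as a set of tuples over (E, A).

{(16, 25), (17, 27), (22, 23), (26, 30), (26, 8), (27, 17), (29, 19), (30, 37), (34, 4), (36, 10), (36, 38), (9, 14)}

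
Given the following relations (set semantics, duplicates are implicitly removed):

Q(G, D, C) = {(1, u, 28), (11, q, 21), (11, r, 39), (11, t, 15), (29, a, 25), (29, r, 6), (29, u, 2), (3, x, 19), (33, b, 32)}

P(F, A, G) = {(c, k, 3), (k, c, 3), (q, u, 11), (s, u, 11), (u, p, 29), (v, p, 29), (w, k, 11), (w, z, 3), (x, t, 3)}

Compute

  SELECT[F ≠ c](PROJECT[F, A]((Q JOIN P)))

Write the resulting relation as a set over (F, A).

{(k, c), (q, u), (s, u), (u, p), (v, p), (w, k), (w, z), (x, t)}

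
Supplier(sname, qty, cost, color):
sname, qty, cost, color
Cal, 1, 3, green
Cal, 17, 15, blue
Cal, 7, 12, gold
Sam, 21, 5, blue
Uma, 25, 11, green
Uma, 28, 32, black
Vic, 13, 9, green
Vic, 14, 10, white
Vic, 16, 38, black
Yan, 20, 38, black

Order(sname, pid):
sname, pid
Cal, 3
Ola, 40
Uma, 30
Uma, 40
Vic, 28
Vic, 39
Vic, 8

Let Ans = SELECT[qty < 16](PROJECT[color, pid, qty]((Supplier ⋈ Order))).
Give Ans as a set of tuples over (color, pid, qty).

{(gold, 3, 7), (green, 28, 13), (green, 3, 1), (green, 39, 13), (green, 8, 13), (white, 28, 14), (white, 39, 14), (white, 8, 14)}

Joining Supplier and Order on sname yields {(Cal, 1, 3, green, 3), (Cal, 17, 15, blue, 3), (Cal, 7, 12, gold, 3), (Uma, 25, 11, green, 30), (Uma, 25, 11, green, 40), (Uma, 28, 32, black, 30), (Uma, 28, 32, black, 40), (Vic, 13, 9, green, 28), (Vic, 13, 9, green, 39), (Vic, 13, 9, green, 8), (Vic, 14, 10, white, 28), (Vic, 14, 10, white, 39), (Vic, 14, 10, white, 8), (Vic, 16, 38, black, 28), (Vic, 16, 38, black, 39), (Vic, 16, 38, black, 8)}.
Projecting to color, pid, qty: {(black, 28, 16), (black, 30, 28), (black, 39, 16), (black, 40, 28), (black, 8, 16), (blue, 3, 17), (gold, 3, 7), (green, 28, 13), (green, 3, 1), (green, 30, 25), (green, 39, 13), (green, 40, 25), (green, 8, 13), (white, 28, 14), (white, 39, 14), (white, 8, 14)}
σ[qty < 16]: keep tuples satisfying qty < 16 → {(gold, 3, 7), (green, 28, 13), (green, 3, 1), (green, 39, 13), (green, 8, 13), (white, 28, 14), (white, 39, 14), (white, 8, 14)}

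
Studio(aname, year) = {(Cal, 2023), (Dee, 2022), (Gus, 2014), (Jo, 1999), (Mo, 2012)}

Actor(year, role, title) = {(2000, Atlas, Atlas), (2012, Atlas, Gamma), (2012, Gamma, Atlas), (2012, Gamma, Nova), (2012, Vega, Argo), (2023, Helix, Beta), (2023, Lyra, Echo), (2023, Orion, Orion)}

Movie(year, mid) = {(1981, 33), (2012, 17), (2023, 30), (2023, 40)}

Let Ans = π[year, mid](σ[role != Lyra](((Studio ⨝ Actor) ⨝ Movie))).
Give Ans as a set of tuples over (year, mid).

{(2012, 17), (2023, 30), (2023, 40)}

Studio ⋈ Actor (natural join on year): {(Cal, 2023, Helix, Beta), (Cal, 2023, Lyra, Echo), (Cal, 2023, Orion, Orion), (Mo, 2012, Atlas, Gamma), (Mo, 2012, Gamma, Atlas), (Mo, 2012, Gamma, Nova), (Mo, 2012, Vega, Argo)}
(Studio ⨝ Actor) ⋈ Movie (natural join on year): {(Cal, 2023, Helix, Beta, 30), (Cal, 2023, Helix, Beta, 40), (Cal, 2023, Lyra, Echo, 30), (Cal, 2023, Lyra, Echo, 40), (Cal, 2023, Orion, Orion, 30), (Cal, 2023, Orion, Orion, 40), (Mo, 2012, Atlas, Gamma, 17), (Mo, 2012, Gamma, Atlas, 17), (Mo, 2012, Gamma, Nova, 17), (Mo, 2012, Vega, Argo, 17)}
Apply σ_{role != Lyra}; surviving tuples: {(Cal, 2023, Helix, Beta, 30), (Cal, 2023, Helix, Beta, 40), (Cal, 2023, Orion, Orion, 30), (Cal, 2023, Orion, Orion, 40), (Mo, 2012, Atlas, Gamma, 17), (Mo, 2012, Gamma, Atlas, 17), (Mo, 2012, Gamma, Nova, 17), (Mo, 2012, Vega, Argo, 17)}
Projecting to year, mid (5 duplicate(s) eliminated): {(2012, 17), (2023, 30), (2023, 40)}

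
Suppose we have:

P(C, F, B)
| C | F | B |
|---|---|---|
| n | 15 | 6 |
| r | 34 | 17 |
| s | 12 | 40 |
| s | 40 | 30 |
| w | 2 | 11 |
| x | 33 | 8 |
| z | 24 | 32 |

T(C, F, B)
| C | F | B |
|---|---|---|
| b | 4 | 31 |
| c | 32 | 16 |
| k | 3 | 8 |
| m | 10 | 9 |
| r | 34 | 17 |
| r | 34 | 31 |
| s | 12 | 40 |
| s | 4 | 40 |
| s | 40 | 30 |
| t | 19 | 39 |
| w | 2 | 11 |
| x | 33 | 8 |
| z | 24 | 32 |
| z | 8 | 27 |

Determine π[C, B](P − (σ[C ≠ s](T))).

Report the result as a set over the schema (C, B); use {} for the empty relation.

{(n, 6), (s, 30), (s, 40)}

Apply σ_{C ≠ s}; surviving tuples: {(b, 4, 31), (c, 32, 16), (k, 3, 8), (m, 10, 9), (r, 34, 17), (r, 34, 31), (t, 19, 39), (w, 2, 11), (x, 33, 8), (z, 24, 32), (z, 8, 27)}
Taking the difference: {(n, 15, 6), (s, 12, 40), (s, 40, 30)}
Projecting to C, B: {(n, 6), (s, 30), (s, 40)}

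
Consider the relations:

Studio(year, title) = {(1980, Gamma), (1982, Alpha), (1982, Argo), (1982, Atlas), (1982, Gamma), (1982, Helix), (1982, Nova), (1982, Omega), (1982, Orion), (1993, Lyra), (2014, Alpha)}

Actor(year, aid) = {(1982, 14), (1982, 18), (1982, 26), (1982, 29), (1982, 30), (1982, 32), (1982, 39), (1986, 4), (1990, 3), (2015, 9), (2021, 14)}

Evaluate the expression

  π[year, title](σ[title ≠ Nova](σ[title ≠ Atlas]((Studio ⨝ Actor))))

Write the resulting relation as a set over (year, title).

{(1982, Alpha), (1982, Argo), (1982, Gamma), (1982, Helix), (1982, Omega), (1982, Orion)}

Studio ⋈ Actor (natural join on year): {(1982, Alpha, 14), (1982, Alpha, 18), (1982, Alpha, 26), (1982, Alpha, 29), (1982, Alpha, 30), (1982, Alpha, 32), (1982, Alpha, 39), (1982, Argo, 14), (1982, Argo, 18), (1982, Argo, 26), (1982, Argo, 29), (1982, Argo, 30), (1982, Argo, 32), (1982, Argo, 39), (1982, Atlas, 14), (1982, Atlas, 18), (1982, Atlas, 26), (1982, Atlas, 29), (1982, Atlas, 30), (1982, Atlas, 32), (1982, Atlas, 39), (1982, Gamma, 14), (1982, Gamma, 18), (1982, Gamma, 26), (1982, Gamma, 29), (1982, Gamma, 30), (1982, Gamma, 32), (1982, Gamma, 39), (1982, Helix, 14), (1982, Helix, 18), (1982, Helix, 26), (1982, Helix, 29), (1982, Helix, 30), (1982, Helix, 32), (1982, Helix, 39), (1982, Nova, 14), (1982, Nova, 18), (1982, Nova, 26), (1982, Nova, 29), (1982, Nova, 30), (1982, Nova, 32), (1982, Nova, 39), (1982, Omega, 14), (1982, Omega, 18), (1982, Omega, 26), (1982, Omega, 29), (1982, Omega, 30), (1982, Omega, 32), (1982, Omega, 39), (1982, Orion, 14), (1982, Orion, 18), (1982, Orion, 26), (1982, Orion, 29), (1982, Orion, 30), (1982, Orion, 32), (1982, Orion, 39)}
Filtering on title ≠ Atlas leaves {(1982, Alpha, 14), (1982, Alpha, 18), (1982, Alpha, 26), (1982, Alpha, 29), (1982, Alpha, 30), (1982, Alpha, 32), (1982, Alpha, 39), (1982, Argo, 14), (1982, Argo, 18), (1982, Argo, 26), (1982, Argo, 29), (1982, Argo, 30), (1982, Argo, 32), (1982, Argo, 39), (1982, Gamma, 14), (1982, Gamma, 18), (1982, Gamma, 26), (1982, Gamma, 29), (1982, Gamma, 30), (1982, Gamma, 32), (1982, Gamma, 39), (1982, Helix, 14), (1982, Helix, 18), (1982, Helix, 26), (1982, Helix, 29), (1982, Helix, 30), (1982, Helix, 32), (1982, Helix, 39), (1982, Nova, 14), (1982, Nova, 18), (1982, Nova, 26), (1982, Nova, 29), (1982, Nova, 30), (1982, Nova, 32), (1982, Nova, 39), (1982, Omega, 14), (1982, Omega, 18), (1982, Omega, 26), (1982, Omega, 29), (1982, Omega, 30), (1982, Omega, 32), (1982, Omega, 39), (1982, Orion, 14), (1982, Orion, 18), (1982, Orion, 26), (1982, Orion, 29), (1982, Orion, 30), (1982, Orion, 32), (1982, Orion, 39)}.
Filtering on title ≠ Nova leaves {(1982, Alpha, 14), (1982, Alpha, 18), (1982, Alpha, 26), (1982, Alpha, 29), (1982, Alpha, 30), (1982, Alpha, 32), (1982, Alpha, 39), (1982, Argo, 14), (1982, Argo, 18), (1982, Argo, 26), (1982, Argo, 29), (1982, Argo, 30), (1982, Argo, 32), (1982, Argo, 39), (1982, Gamma, 14), (1982, Gamma, 18), (1982, Gamma, 26), (1982, Gamma, 29), (1982, Gamma, 30), (1982, Gamma, 32), (1982, Gamma, 39), (1982, Helix, 14), (1982, Helix, 18), (1982, Helix, 26), (1982, Helix, 29), (1982, Helix, 30), (1982, Helix, 32), (1982, Helix, 39), (1982, Omega, 14), (1982, Omega, 18), (1982, Omega, 26), (1982, Omega, 29), (1982, Omega, 30), (1982, Omega, 32), (1982, Omega, 39), (1982, Orion, 14), (1982, Orion, 18), (1982, Orion, 26), (1982, Orion, 29), (1982, Orion, 30), (1982, Orion, 32), (1982, Orion, 39)}.
Keep only column(s) year, title (36 duplicate(s) eliminated): {(1982, Alpha), (1982, Argo), (1982, Gamma), (1982, Helix), (1982, Omega), (1982, Orion)}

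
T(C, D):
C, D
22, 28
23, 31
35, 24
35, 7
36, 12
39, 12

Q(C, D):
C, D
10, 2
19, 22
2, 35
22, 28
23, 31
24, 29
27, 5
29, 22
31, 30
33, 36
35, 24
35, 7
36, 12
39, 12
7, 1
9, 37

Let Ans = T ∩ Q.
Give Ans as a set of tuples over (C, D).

Intersection: {(22, 28), (23, 31), (35, 24), (35, 7), (36, 12), (39, 12)} with {(10, 2), (19, 22), (2, 35), (22, 28), (23, 31), (24, 29), (27, 5), (29, 22), (31, 30), (33, 36), (35, 24), (35, 7), (36, 12), (39, 12), (7, 1), (9, 37)} → {(22, 28), (23, 31), (35, 24), (35, 7), (36, 12), (39, 12)}

{(22, 28), (23, 31), (35, 24), (35, 7), (36, 12), (39, 12)}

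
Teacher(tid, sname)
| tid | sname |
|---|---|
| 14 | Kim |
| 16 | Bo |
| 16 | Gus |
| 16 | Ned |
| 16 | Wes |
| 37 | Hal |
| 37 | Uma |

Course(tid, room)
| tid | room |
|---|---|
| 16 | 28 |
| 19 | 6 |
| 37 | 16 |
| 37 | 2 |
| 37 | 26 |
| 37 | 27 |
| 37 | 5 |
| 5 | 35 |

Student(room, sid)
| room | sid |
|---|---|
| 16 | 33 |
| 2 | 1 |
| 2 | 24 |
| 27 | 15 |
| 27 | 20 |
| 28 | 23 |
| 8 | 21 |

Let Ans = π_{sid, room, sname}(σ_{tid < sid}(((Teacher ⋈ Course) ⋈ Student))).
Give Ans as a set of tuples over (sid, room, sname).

{(23, 28, Bo), (23, 28, Gus), (23, 28, Ned), (23, 28, Wes)}

Joining Teacher and Course on tid yields {(16, Bo, 28), (16, Gus, 28), (16, Ned, 28), (16, Wes, 28), (37, Hal, 16), (37, Hal, 2), (37, Hal, 26), (37, Hal, 27), (37, Hal, 5), (37, Uma, 16), (37, Uma, 2), (37, Uma, 26), (37, Uma, 27), (37, Uma, 5)}.
Joining (Teacher ⋈ Course) and Student on room yields {(16, Bo, 28, 23), (16, Gus, 28, 23), (16, Ned, 28, 23), (16, Wes, 28, 23), (37, Hal, 16, 33), (37, Hal, 2, 1), (37, Hal, 2, 24), (37, Hal, 27, 15), (37, Hal, 27, 20), (37, Uma, 16, 33), (37, Uma, 2, 1), (37, Uma, 2, 24), (37, Uma, 27, 15), (37, Uma, 27, 20)}.
Selection tid < sid: {(16, Bo, 28, 23), (16, Gus, 28, 23), (16, Ned, 28, 23), (16, Wes, 28, 23)}
π_{sid, room, sname} gives {(23, 28, Bo), (23, 28, Gus), (23, 28, Ned), (23, 28, Wes)}.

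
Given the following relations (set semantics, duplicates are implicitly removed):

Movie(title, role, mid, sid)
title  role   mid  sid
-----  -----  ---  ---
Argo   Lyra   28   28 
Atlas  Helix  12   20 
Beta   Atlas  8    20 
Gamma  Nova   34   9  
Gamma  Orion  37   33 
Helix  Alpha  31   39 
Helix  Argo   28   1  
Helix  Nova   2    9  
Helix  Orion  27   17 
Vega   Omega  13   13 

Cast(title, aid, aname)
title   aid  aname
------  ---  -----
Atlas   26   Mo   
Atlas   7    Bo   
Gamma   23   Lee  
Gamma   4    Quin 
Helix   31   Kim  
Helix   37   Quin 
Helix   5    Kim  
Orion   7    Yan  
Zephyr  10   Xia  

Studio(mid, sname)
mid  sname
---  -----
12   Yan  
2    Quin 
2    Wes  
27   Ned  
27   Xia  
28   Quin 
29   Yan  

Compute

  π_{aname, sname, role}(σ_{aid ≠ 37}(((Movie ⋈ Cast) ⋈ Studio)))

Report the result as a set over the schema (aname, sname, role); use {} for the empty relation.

{(Bo, Yan, Helix), (Kim, Ned, Orion), (Kim, Quin, Argo), (Kim, Quin, Nova), (Kim, Wes, Nova), (Kim, Xia, Orion), (Mo, Yan, Helix)}

Joining Movie and Cast on title yields {(Atlas, Helix, 12, 20, 26, Mo), (Atlas, Helix, 12, 20, 7, Bo), (Gamma, Nova, 34, 9, 23, Lee), (Gamma, Nova, 34, 9, 4, Quin), (Gamma, Orion, 37, 33, 23, Lee), (Gamma, Orion, 37, 33, 4, Quin), (Helix, Alpha, 31, 39, 31, Kim), (Helix, Alpha, 31, 39, 37, Quin), (Helix, Alpha, 31, 39, 5, Kim), (Helix, Argo, 28, 1, 31, Kim), (Helix, Argo, 28, 1, 37, Quin), (Helix, Argo, 28, 1, 5, Kim), (Helix, Nova, 2, 9, 31, Kim), (Helix, Nova, 2, 9, 37, Quin), (Helix, Nova, 2, 9, 5, Kim), (Helix, Orion, 27, 17, 31, Kim), (Helix, Orion, 27, 17, 37, Quin), (Helix, Orion, 27, 17, 5, Kim)}.
Joining (Movie ⋈ Cast) and Studio on mid yields {(Atlas, Helix, 12, 20, 26, Mo, Yan), (Atlas, Helix, 12, 20, 7, Bo, Yan), (Helix, Argo, 28, 1, 31, Kim, Quin), (Helix, Argo, 28, 1, 37, Quin, Quin), (Helix, Argo, 28, 1, 5, Kim, Quin), (Helix, Nova, 2, 9, 31, Kim, Quin), (Helix, Nova, 2, 9, 31, Kim, Wes), (Helix, Nova, 2, 9, 37, Quin, Quin), (Helix, Nova, 2, 9, 37, Quin, Wes), (Helix, Nova, 2, 9, 5, Kim, Quin), (Helix, Nova, 2, 9, 5, Kim, Wes), (Helix, Orion, 27, 17, 31, Kim, Ned), (Helix, Orion, 27, 17, 31, Kim, Xia), (Helix, Orion, 27, 17, 37, Quin, Ned), (Helix, Orion, 27, 17, 37, Quin, Xia), (Helix, Orion, 27, 17, 5, Kim, Ned), (Helix, Orion, 27, 17, 5, Kim, Xia)}.
Apply σ_{aid ≠ 37}; surviving tuples: {(Atlas, Helix, 12, 20, 26, Mo, Yan), (Atlas, Helix, 12, 20, 7, Bo, Yan), (Helix, Argo, 28, 1, 31, Kim, Quin), (Helix, Argo, 28, 1, 5, Kim, Quin), (Helix, Nova, 2, 9, 31, Kim, Quin), (Helix, Nova, 2, 9, 31, Kim, Wes), (Helix, Nova, 2, 9, 5, Kim, Quin), (Helix, Nova, 2, 9, 5, Kim, Wes), (Helix, Orion, 27, 17, 31, Kim, Ned), (Helix, Orion, 27, 17, 31, Kim, Xia), (Helix, Orion, 27, 17, 5, Kim, Ned), (Helix, Orion, 27, 17, 5, Kim, Xia)}
π_{aname, sname, role} gives {(Bo, Yan, Helix), (Kim, Ned, Orion), (Kim, Quin, Argo), (Kim, Quin, Nova), (Kim, Wes, Nova), (Kim, Xia, Orion), (Mo, Yan, Helix)} (5 duplicate(s) eliminated).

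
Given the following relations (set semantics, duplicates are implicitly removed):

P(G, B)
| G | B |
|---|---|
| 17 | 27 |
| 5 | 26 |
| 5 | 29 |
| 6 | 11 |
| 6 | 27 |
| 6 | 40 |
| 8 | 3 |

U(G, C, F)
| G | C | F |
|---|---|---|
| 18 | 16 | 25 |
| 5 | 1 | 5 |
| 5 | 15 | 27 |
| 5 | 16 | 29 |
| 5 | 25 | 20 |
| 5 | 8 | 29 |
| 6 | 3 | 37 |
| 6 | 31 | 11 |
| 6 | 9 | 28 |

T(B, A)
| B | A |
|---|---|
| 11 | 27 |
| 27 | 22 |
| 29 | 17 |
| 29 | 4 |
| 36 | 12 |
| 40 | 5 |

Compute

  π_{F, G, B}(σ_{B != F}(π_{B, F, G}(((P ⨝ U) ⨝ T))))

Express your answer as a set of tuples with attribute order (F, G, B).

Natural join on G: {(5, 26, 1, 5), (5, 26, 15, 27), (5, 26, 16, 29), (5, 26, 25, 20), (5, 26, 8, 29), (5, 29, 1, 5), (5, 29, 15, 27), (5, 29, 16, 29), (5, 29, 25, 20), (5, 29, 8, 29), (6, 11, 3, 37), (6, 11, 31, 11), (6, 11, 9, 28), (6, 27, 3, 37), (6, 27, 31, 11), (6, 27, 9, 28), (6, 40, 3, 37), (6, 40, 31, 11), (6, 40, 9, 28)}
Natural join on B: {(5, 29, 1, 5, 17), (5, 29, 1, 5, 4), (5, 29, 15, 27, 17), (5, 29, 15, 27, 4), (5, 29, 16, 29, 17), (5, 29, 16, 29, 4), (5, 29, 25, 20, 17), (5, 29, 25, 20, 4), (5, 29, 8, 29, 17), (5, 29, 8, 29, 4), (6, 11, 3, 37, 27), (6, 11, 31, 11, 27), (6, 11, 9, 28, 27), (6, 27, 3, 37, 22), (6, 27, 31, 11, 22), (6, 27, 9, 28, 22), (6, 40, 3, 37, 5), (6, 40, 31, 11, 5), (6, 40, 9, 28, 5)}
Keep only column(s) B, F, G (6 duplicate(s) eliminated): {(11, 11, 6), (11, 28, 6), (11, 37, 6), (27, 11, 6), (27, 28, 6), (27, 37, 6), (29, 20, 5), (29, 27, 5), (29, 29, 5), (29, 5, 5), (40, 11, 6), (40, 28, 6), (40, 37, 6)}
Apply σ_{B != F}; surviving tuples: {(11, 28, 6), (11, 37, 6), (27, 11, 6), (27, 28, 6), (27, 37, 6), (29, 20, 5), (29, 27, 5), (29, 5, 5), (40, 11, 6), (40, 28, 6), (40, 37, 6)}
Keep only column(s) F, G, B: {(11, 6, 27), (11, 6, 40), (20, 5, 29), (27, 5, 29), (28, 6, 11), (28, 6, 27), (28, 6, 40), (37, 6, 11), (37, 6, 27), (37, 6, 40), (5, 5, 29)}

{(11, 6, 27), (11, 6, 40), (20, 5, 29), (27, 5, 29), (28, 6, 11), (28, 6, 27), (28, 6, 40), (37, 6, 11), (37, 6, 27), (37, 6, 40), (5, 5, 29)}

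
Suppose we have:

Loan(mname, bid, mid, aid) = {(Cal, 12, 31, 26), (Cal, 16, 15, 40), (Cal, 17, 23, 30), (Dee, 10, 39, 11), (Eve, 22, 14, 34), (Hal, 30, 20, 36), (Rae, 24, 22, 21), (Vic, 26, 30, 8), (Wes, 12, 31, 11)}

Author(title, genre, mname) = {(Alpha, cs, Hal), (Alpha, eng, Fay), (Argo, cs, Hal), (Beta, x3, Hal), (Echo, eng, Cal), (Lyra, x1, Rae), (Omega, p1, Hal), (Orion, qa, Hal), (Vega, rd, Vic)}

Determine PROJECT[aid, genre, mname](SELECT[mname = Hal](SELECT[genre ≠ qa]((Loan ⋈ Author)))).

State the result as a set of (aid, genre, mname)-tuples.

{(36, cs, Hal), (36, p1, Hal), (36, x3, Hal)}

Natural join on mname: {(Cal, 12, 31, 26, Echo, eng), (Cal, 16, 15, 40, Echo, eng), (Cal, 17, 23, 30, Echo, eng), (Hal, 30, 20, 36, Alpha, cs), (Hal, 30, 20, 36, Argo, cs), (Hal, 30, 20, 36, Beta, x3), (Hal, 30, 20, 36, Omega, p1), (Hal, 30, 20, 36, Orion, qa), (Rae, 24, 22, 21, Lyra, x1), (Vic, 26, 30, 8, Vega, rd)}
Apply σ_{genre ≠ qa}; surviving tuples: {(Cal, 12, 31, 26, Echo, eng), (Cal, 16, 15, 40, Echo, eng), (Cal, 17, 23, 30, Echo, eng), (Hal, 30, 20, 36, Alpha, cs), (Hal, 30, 20, 36, Argo, cs), (Hal, 30, 20, 36, Beta, x3), (Hal, 30, 20, 36, Omega, p1), (Rae, 24, 22, 21, Lyra, x1), (Vic, 26, 30, 8, Vega, rd)}
Apply σ_{mname = Hal}; surviving tuples: {(Hal, 30, 20, 36, Alpha, cs), (Hal, 30, 20, 36, Argo, cs), (Hal, 30, 20, 36, Beta, x3), (Hal, 30, 20, 36, Omega, p1)}
Projecting to aid, genre, mname (1 duplicate(s) eliminated): {(36, cs, Hal), (36, p1, Hal), (36, x3, Hal)}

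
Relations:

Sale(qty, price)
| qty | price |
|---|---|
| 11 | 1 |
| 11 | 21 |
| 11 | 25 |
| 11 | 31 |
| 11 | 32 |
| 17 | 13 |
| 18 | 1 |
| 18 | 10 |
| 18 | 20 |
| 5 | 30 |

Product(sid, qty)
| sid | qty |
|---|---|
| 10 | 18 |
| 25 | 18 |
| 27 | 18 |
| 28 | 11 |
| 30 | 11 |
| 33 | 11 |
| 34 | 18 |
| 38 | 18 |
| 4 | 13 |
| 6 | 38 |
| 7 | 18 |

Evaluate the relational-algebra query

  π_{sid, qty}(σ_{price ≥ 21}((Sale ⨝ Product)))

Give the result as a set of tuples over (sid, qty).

Joining Sale and Product on qty yields {(11, 1, 28), (11, 1, 30), (11, 1, 33), (11, 21, 28), (11, 21, 30), (11, 21, 33), (11, 25, 28), (11, 25, 30), (11, 25, 33), (11, 31, 28), (11, 31, 30), (11, 31, 33), (11, 32, 28), (11, 32, 30), (11, 32, 33), (18, 1, 10), (18, 1, 25), (18, 1, 27), (18, 1, 34), (18, 1, 38), (18, 1, 7), (18, 10, 10), (18, 10, 25), (18, 10, 27), (18, 10, 34), (18, 10, 38), (18, 10, 7), (18, 20, 10), (18, 20, 25), (18, 20, 27), (18, 20, 34), (18, 20, 38), (18, 20, 7)}.
Filtering on price ≥ 21 leaves {(11, 21, 28), (11, 21, 30), (11, 21, 33), (11, 25, 28), (11, 25, 30), (11, 25, 33), (11, 31, 28), (11, 31, 30), (11, 31, 33), (11, 32, 28), (11, 32, 30), (11, 32, 33)}.
π[sid, qty]: project onto (sid, qty) (9 duplicate(s) eliminated) → {(28, 11), (30, 11), (33, 11)}

{(28, 11), (30, 11), (33, 11)}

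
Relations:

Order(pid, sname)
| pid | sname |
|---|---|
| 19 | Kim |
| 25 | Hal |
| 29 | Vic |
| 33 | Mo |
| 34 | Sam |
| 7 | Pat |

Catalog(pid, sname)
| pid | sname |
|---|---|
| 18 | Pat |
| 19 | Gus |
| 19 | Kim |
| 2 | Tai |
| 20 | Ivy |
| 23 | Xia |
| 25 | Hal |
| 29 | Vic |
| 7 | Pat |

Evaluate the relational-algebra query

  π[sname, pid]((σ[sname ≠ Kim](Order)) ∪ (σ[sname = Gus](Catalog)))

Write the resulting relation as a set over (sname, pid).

{(Gus, 19), (Hal, 25), (Mo, 33), (Pat, 7), (Sam, 34), (Vic, 29)}

Apply σ_{sname ≠ Kim}; surviving tuples: {(25, Hal), (29, Vic), (33, Mo), (34, Sam), (7, Pat)}
Apply σ_{sname = Gus}; surviving tuples: {(19, Gus)}
Taking the union: {(19, Gus), (25, Hal), (29, Vic), (33, Mo), (34, Sam), (7, Pat)}
Projecting to sname, pid: {(Gus, 19), (Hal, 25), (Mo, 33), (Pat, 7), (Sam, 34), (Vic, 29)}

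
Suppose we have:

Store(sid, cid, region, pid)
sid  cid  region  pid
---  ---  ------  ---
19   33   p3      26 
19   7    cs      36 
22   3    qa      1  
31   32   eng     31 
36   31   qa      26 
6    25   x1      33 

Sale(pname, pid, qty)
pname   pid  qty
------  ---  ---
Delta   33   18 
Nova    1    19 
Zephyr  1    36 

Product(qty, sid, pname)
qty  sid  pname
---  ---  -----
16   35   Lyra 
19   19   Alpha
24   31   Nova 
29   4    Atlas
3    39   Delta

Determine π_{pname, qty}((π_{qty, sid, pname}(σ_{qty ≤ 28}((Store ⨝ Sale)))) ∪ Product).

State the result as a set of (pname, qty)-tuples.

{(Alpha, 19), (Atlas, 29), (Delta, 18), (Delta, 3), (Lyra, 16), (Nova, 19), (Nova, 24)}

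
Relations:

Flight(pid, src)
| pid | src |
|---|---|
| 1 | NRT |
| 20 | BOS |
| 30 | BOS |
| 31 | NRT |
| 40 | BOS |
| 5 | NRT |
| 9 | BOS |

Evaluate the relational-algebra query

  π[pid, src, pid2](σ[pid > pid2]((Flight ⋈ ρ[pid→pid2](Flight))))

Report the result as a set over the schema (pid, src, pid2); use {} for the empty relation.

ρ[pid→pid2]: schema becomes (pid2, src); tuples unchanged.
Flight ⋈ ρ[pid→pid2](Flight) (natural join on src): {(1, NRT, 1), (1, NRT, 31), (1, NRT, 5), (20, BOS, 20), (20, BOS, 30), (20, BOS, 40), (20, BOS, 9), (30, BOS, 20), (30, BOS, 30), (30, BOS, 40), (30, BOS, 9), (31, NRT, 1), (31, NRT, 31), (31, NRT, 5), (40, BOS, 20), (40, BOS, 30), (40, BOS, 40), (40, BOS, 9), (5, NRT, 1), (5, NRT, 31), (5, NRT, 5), (9, BOS, 20), (9, BOS, 30), (9, BOS, 40), (9, BOS, 9)}
Apply σ_{pid > pid2}; surviving tuples: {(20, BOS, 9), (30, BOS, 20), (30, BOS, 9), (31, NRT, 1), (31, NRT, 5), (40, BOS, 20), (40, BOS, 30), (40, BOS, 9), (5, NRT, 1)}
Keep only column(s) pid, src, pid2: {(20, BOS, 9), (30, BOS, 20), (30, BOS, 9), (31, NRT, 1), (31, NRT, 5), (40, BOS, 20), (40, BOS, 30), (40, BOS, 9), (5, NRT, 1)}

{(20, BOS, 9), (30, BOS, 20), (30, BOS, 9), (31, NRT, 1), (31, NRT, 5), (40, BOS, 20), (40, BOS, 30), (40, BOS, 9), (5, NRT, 1)}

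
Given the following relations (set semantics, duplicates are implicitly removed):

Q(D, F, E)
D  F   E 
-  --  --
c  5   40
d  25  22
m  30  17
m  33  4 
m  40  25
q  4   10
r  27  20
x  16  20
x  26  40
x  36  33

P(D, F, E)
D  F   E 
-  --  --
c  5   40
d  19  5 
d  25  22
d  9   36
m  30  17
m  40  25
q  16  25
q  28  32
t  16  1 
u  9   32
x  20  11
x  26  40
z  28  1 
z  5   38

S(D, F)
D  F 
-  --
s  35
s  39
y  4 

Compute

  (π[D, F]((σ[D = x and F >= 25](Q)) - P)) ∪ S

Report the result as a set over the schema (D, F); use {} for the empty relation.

{(s, 35), (s, 39), (x, 36), (y, 4)}

Selection D = x and F >= 25: {(x, 26, 40), (x, 36, 33)}
Taking the difference: {(x, 36, 33)}
Keep only column(s) D, F: {(x, 36)}
Taking the union: {(s, 35), (s, 39), (x, 36), (y, 4)}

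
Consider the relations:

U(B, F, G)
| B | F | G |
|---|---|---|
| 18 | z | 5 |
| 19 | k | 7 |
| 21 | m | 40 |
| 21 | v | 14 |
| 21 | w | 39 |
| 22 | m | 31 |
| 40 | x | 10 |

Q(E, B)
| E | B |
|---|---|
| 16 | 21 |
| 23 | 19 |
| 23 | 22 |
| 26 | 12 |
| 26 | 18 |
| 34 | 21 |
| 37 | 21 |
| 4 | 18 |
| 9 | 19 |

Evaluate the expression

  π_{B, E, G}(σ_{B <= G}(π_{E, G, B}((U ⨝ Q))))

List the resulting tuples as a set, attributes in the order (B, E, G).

{(21, 16, 39), (21, 16, 40), (21, 34, 39), (21, 34, 40), (21, 37, 39), (21, 37, 40), (22, 23, 31)}

Joining U and Q on B yields {(18, z, 5, 26), (18, z, 5, 4), (19, k, 7, 23), (19, k, 7, 9), (21, m, 40, 16), (21, m, 40, 34), (21, m, 40, 37), (21, v, 14, 16), (21, v, 14, 34), (21, v, 14, 37), (21, w, 39, 16), (21, w, 39, 34), (21, w, 39, 37), (22, m, 31, 23)}.
Keep only column(s) E, G, B: {(16, 14, 21), (16, 39, 21), (16, 40, 21), (23, 31, 22), (23, 7, 19), (26, 5, 18), (34, 14, 21), (34, 39, 21), (34, 40, 21), (37, 14, 21), (37, 39, 21), (37, 40, 21), (4, 5, 18), (9, 7, 19)}
Filtering on B <= G leaves {(16, 39, 21), (16, 40, 21), (23, 31, 22), (34, 39, 21), (34, 40, 21), (37, 39, 21), (37, 40, 21)}.
Keep only column(s) B, E, G: {(21, 16, 39), (21, 16, 40), (21, 34, 39), (21, 34, 40), (21, 37, 39), (21, 37, 40), (22, 23, 31)}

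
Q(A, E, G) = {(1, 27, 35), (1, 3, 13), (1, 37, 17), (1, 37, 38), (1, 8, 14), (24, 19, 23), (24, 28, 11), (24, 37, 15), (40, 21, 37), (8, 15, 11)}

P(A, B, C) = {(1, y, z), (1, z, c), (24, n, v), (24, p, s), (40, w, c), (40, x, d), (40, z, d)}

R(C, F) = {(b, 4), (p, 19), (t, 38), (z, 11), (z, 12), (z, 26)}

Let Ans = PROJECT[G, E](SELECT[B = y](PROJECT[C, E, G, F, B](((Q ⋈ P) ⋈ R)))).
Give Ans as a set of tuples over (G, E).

{(13, 3), (14, 8), (17, 37), (35, 27), (38, 37)}

Joining Q and P on A yields {(1, 27, 35, y, z), (1, 27, 35, z, c), (1, 3, 13, y, z), (1, 3, 13, z, c), (1, 37, 17, y, z), (1, 37, 17, z, c), (1, 37, 38, y, z), (1, 37, 38, z, c), (1, 8, 14, y, z), (1, 8, 14, z, c), (24, 19, 23, n, v), (24, 19, 23, p, s), (24, 28, 11, n, v), (24, 28, 11, p, s), (24, 37, 15, n, v), (24, 37, 15, p, s), (40, 21, 37, w, c), (40, 21, 37, x, d), (40, 21, 37, z, d)}.
Joining (Q ⋈ P) and R on C yields {(1, 27, 35, y, z, 11), (1, 27, 35, y, z, 12), (1, 27, 35, y, z, 26), (1, 3, 13, y, z, 11), (1, 3, 13, y, z, 12), (1, 3, 13, y, z, 26), (1, 37, 17, y, z, 11), (1, 37, 17, y, z, 12), (1, 37, 17, y, z, 26), (1, 37, 38, y, z, 11), (1, 37, 38, y, z, 12), (1, 37, 38, y, z, 26), (1, 8, 14, y, z, 11), (1, 8, 14, y, z, 12), (1, 8, 14, y, z, 26)}.
Projecting to C, E, G, F, B: {(z, 27, 35, 11, y), (z, 27, 35, 12, y), (z, 27, 35, 26, y), (z, 3, 13, 11, y), (z, 3, 13, 12, y), (z, 3, 13, 26, y), (z, 37, 17, 11, y), (z, 37, 17, 12, y), (z, 37, 17, 26, y), (z, 37, 38, 11, y), (z, 37, 38, 12, y), (z, 37, 38, 26, y), (z, 8, 14, 11, y), (z, 8, 14, 12, y), (z, 8, 14, 26, y)}
Apply σ_{B = y}; surviving tuples: {(z, 27, 35, 11, y), (z, 27, 35, 12, y), (z, 27, 35, 26, y), (z, 3, 13, 11, y), (z, 3, 13, 12, y), (z, 3, 13, 26, y), (z, 37, 17, 11, y), (z, 37, 17, 12, y), (z, 37, 17, 26, y), (z, 37, 38, 11, y), (z, 37, 38, 12, y), (z, 37, 38, 26, y), (z, 8, 14, 11, y), (z, 8, 14, 12, y), (z, 8, 14, 26, y)}
Projecting to G, E (10 duplicate(s) eliminated): {(13, 3), (14, 8), (17, 37), (35, 27), (38, 37)}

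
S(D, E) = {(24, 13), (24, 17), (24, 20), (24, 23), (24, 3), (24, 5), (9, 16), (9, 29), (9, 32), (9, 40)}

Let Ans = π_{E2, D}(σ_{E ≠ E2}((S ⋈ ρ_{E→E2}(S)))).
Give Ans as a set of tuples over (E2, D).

{(13, 24), (16, 9), (17, 24), (20, 24), (23, 24), (29, 9), (3, 24), (32, 9), (40, 9), (5, 24)}

ρ[E→E2]: schema becomes (D, E2); tuples unchanged.
S ⋈ ρ_{E→E2}(S) (natural join on D): {(24, 13, 13), (24, 13, 17), (24, 13, 20), (24, 13, 23), (24, 13, 3), (24, 13, 5), (24, 17, 13), (24, 17, 17), (24, 17, 20), (24, 17, 23), (24, 17, 3), (24, 17, 5), (24, 20, 13), (24, 20, 17), (24, 20, 20), (24, 20, 23), (24, 20, 3), (24, 20, 5), (24, 23, 13), (24, 23, 17), (24, 23, 20), (24, 23, 23), (24, 23, 3), (24, 23, 5), (24, 3, 13), (24, 3, 17), (24, 3, 20), (24, 3, 23), (24, 3, 3), (24, 3, 5), (24, 5, 13), (24, 5, 17), (24, 5, 20), (24, 5, 23), (24, 5, 3), (24, 5, 5), (9, 16, 16), (9, 16, 29), (9, 16, 32), (9, 16, 40), (9, 29, 16), (9, 29, 29), (9, 29, 32), (9, 29, 40), (9, 32, 16), (9, 32, 29), (9, 32, 32), (9, 32, 40), (9, 40, 16), (9, 40, 29), (9, 40, 32), (9, 40, 40)}
σ[E ≠ E2]: keep tuples satisfying E ≠ E2 → {(24, 13, 17), (24, 13, 20), (24, 13, 23), (24, 13, 3), (24, 13, 5), (24, 17, 13), (24, 17, 20), (24, 17, 23), (24, 17, 3), (24, 17, 5), (24, 20, 13), (24, 20, 17), (24, 20, 23), (24, 20, 3), (24, 20, 5), (24, 23, 13), (24, 23, 17), (24, 23, 20), (24, 23, 3), (24, 23, 5), (24, 3, 13), (24, 3, 17), (24, 3, 20), (24, 3, 23), (24, 3, 5), (24, 5, 13), (24, 5, 17), (24, 5, 20), (24, 5, 23), (24, 5, 3), (9, 16, 29), (9, 16, 32), (9, 16, 40), (9, 29, 16), (9, 29, 32), (9, 29, 40), (9, 32, 16), (9, 32, 29), (9, 32, 40), (9, 40, 16), (9, 40, 29), (9, 40, 32)}
Projecting to E2, D (32 duplicate(s) eliminated): {(13, 24), (16, 9), (17, 24), (20, 24), (23, 24), (29, 9), (3, 24), (32, 9), (40, 9), (5, 24)}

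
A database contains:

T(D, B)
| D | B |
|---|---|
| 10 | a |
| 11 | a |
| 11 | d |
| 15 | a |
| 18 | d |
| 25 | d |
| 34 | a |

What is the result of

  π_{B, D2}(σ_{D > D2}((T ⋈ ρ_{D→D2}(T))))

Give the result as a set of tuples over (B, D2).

{(a, 10), (a, 11), (a, 15), (d, 11), (d, 18)}

ρ[D→D2]: schema becomes (D2, B); tuples unchanged.
T ⋈ ρ_{D→D2}(T) (natural join on B): {(10, a, 10), (10, a, 11), (10, a, 15), (10, a, 34), (11, a, 10), (11, a, 11), (11, a, 15), (11, a, 34), (11, d, 11), (11, d, 18), (11, d, 25), (15, a, 10), (15, a, 11), (15, a, 15), (15, a, 34), (18, d, 11), (18, d, 18), (18, d, 25), (25, d, 11), (25, d, 18), (25, d, 25), (34, a, 10), (34, a, 11), (34, a, 15), (34, a, 34)}
σ[D > D2]: keep tuples satisfying D > D2 → {(11, a, 10), (15, a, 10), (15, a, 11), (18, d, 11), (25, d, 11), (25, d, 18), (34, a, 10), (34, a, 11), (34, a, 15)}
Keep only column(s) B, D2 (4 duplicate(s) eliminated): {(a, 10), (a, 11), (a, 15), (d, 11), (d, 18)}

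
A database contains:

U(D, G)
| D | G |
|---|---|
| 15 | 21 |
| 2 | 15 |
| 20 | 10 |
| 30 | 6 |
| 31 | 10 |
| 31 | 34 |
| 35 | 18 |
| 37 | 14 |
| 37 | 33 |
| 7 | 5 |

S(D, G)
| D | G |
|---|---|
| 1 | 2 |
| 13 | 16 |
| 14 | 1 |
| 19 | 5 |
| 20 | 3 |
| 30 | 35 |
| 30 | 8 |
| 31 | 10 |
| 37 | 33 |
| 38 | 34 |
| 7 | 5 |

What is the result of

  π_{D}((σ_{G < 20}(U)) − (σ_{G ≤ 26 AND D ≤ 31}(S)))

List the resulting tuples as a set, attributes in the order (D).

Filtering on G < 20 leaves {(2, 15), (20, 10), (30, 6), (31, 10), (35, 18), (37, 14), (7, 5)}.
Filtering on G ≤ 26 AND D ≤ 31 leaves {(1, 2), (13, 16), (14, 1), (19, 5), (20, 3), (30, 8), (31, 10), (7, 5)}.
Taking the difference: {(2, 15), (20, 10), (30, 6), (35, 18), (37, 14)}
π[D]: project onto (D) → {2, 20, 30, 35, 37}

{2, 20, 30, 35, 37}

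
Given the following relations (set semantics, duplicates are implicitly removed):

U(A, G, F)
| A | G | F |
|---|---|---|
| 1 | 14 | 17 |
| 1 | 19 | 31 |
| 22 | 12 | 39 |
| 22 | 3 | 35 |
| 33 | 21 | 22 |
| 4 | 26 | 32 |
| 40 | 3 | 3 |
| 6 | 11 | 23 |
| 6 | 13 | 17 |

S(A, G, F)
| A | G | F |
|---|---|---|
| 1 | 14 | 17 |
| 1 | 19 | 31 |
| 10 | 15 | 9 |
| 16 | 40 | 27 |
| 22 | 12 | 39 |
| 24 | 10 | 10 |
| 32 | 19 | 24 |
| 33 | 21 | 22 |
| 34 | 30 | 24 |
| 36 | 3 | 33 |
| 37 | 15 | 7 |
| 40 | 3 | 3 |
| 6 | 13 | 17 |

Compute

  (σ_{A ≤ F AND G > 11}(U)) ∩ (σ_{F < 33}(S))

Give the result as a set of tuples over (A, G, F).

{(1, 14, 17), (1, 19, 31), (6, 13, 17)}

Selection A ≤ F AND G > 11: {(1, 14, 17), (1, 19, 31), (22, 12, 39), (4, 26, 32), (6, 13, 17)}
Selection F < 33: {(1, 14, 17), (1, 19, 31), (10, 15, 9), (16, 40, 27), (24, 10, 10), (32, 19, 24), (33, 21, 22), (34, 30, 24), (37, 15, 7), (40, 3, 3), (6, 13, 17)}
Set intersection of the two operands is {(1, 14, 17), (1, 19, 31), (6, 13, 17)}.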